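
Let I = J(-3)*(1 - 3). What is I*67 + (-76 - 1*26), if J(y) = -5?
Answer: 568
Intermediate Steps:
I = 10 (I = -5*(1 - 3) = -5*(-2) = 10)
I*67 + (-76 - 1*26) = 10*67 + (-76 - 1*26) = 670 + (-76 - 26) = 670 - 102 = 568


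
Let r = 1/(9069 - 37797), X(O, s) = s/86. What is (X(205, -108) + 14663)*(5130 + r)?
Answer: 13273296861535/176472 ≈ 7.5215e+7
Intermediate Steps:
X(O, s) = s/86 (X(O, s) = s*(1/86) = s/86)
r = -1/28728 (r = 1/(-28728) = -1/28728 ≈ -3.4809e-5)
(X(205, -108) + 14663)*(5130 + r) = ((1/86)*(-108) + 14663)*(5130 - 1/28728) = (-54/43 + 14663)*(147374639/28728) = (630455/43)*(147374639/28728) = 13273296861535/176472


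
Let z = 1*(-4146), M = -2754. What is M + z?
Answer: -6900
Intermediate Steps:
z = -4146
M + z = -2754 - 4146 = -6900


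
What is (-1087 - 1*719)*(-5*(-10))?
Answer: -90300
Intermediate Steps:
(-1087 - 1*719)*(-5*(-10)) = (-1087 - 719)*50 = -1806*50 = -90300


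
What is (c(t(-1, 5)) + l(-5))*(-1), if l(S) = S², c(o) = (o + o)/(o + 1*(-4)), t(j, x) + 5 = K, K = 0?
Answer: -235/9 ≈ -26.111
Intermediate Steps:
t(j, x) = -5 (t(j, x) = -5 + 0 = -5)
c(o) = 2*o/(-4 + o) (c(o) = (2*o)/(o - 4) = (2*o)/(-4 + o) = 2*o/(-4 + o))
(c(t(-1, 5)) + l(-5))*(-1) = (2*(-5)/(-4 - 5) + (-5)²)*(-1) = (2*(-5)/(-9) + 25)*(-1) = (2*(-5)*(-⅑) + 25)*(-1) = (10/9 + 25)*(-1) = (235/9)*(-1) = -235/9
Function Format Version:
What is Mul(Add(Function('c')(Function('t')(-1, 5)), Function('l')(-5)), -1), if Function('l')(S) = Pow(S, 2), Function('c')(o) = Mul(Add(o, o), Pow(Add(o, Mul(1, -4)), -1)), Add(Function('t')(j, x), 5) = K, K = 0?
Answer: Rational(-235, 9) ≈ -26.111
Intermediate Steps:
Function('t')(j, x) = -5 (Function('t')(j, x) = Add(-5, 0) = -5)
Function('c')(o) = Mul(2, o, Pow(Add(-4, o), -1)) (Function('c')(o) = Mul(Mul(2, o), Pow(Add(o, -4), -1)) = Mul(Mul(2, o), Pow(Add(-4, o), -1)) = Mul(2, o, Pow(Add(-4, o), -1)))
Mul(Add(Function('c')(Function('t')(-1, 5)), Function('l')(-5)), -1) = Mul(Add(Mul(2, -5, Pow(Add(-4, -5), -1)), Pow(-5, 2)), -1) = Mul(Add(Mul(2, -5, Pow(-9, -1)), 25), -1) = Mul(Add(Mul(2, -5, Rational(-1, 9)), 25), -1) = Mul(Add(Rational(10, 9), 25), -1) = Mul(Rational(235, 9), -1) = Rational(-235, 9)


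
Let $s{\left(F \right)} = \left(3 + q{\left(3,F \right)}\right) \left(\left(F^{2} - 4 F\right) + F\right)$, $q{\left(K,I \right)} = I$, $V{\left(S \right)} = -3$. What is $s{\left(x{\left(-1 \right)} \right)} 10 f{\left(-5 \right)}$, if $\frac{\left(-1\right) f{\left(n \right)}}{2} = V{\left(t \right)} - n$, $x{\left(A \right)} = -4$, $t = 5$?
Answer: $1120$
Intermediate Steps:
$f{\left(n \right)} = 6 + 2 n$ ($f{\left(n \right)} = - 2 \left(-3 - n\right) = 6 + 2 n$)
$s{\left(F \right)} = \left(3 + F\right) \left(F^{2} - 3 F\right)$ ($s{\left(F \right)} = \left(3 + F\right) \left(\left(F^{2} - 4 F\right) + F\right) = \left(3 + F\right) \left(F^{2} - 3 F\right)$)
$s{\left(x{\left(-1 \right)} \right)} 10 f{\left(-5 \right)} = - 4 \left(-9 + \left(-4\right)^{2}\right) 10 \left(6 + 2 \left(-5\right)\right) = - 4 \left(-9 + 16\right) 10 \left(6 - 10\right) = \left(-4\right) 7 \cdot 10 \left(-4\right) = \left(-28\right) 10 \left(-4\right) = \left(-280\right) \left(-4\right) = 1120$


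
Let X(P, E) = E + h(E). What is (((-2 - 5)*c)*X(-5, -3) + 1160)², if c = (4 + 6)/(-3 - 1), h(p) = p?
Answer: 1113025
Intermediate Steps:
c = -5/2 (c = 10/(-4) = 10*(-¼) = -5/2 ≈ -2.5000)
X(P, E) = 2*E (X(P, E) = E + E = 2*E)
(((-2 - 5)*c)*X(-5, -3) + 1160)² = (((-2 - 5)*(-5/2))*(2*(-3)) + 1160)² = (-7*(-5/2)*(-6) + 1160)² = ((35/2)*(-6) + 1160)² = (-105 + 1160)² = 1055² = 1113025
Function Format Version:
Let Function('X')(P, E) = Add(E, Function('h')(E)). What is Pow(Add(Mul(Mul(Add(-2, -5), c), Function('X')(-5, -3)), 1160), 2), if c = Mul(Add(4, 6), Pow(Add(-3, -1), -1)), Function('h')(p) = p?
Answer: 1113025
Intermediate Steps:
c = Rational(-5, 2) (c = Mul(10, Pow(-4, -1)) = Mul(10, Rational(-1, 4)) = Rational(-5, 2) ≈ -2.5000)
Function('X')(P, E) = Mul(2, E) (Function('X')(P, E) = Add(E, E) = Mul(2, E))
Pow(Add(Mul(Mul(Add(-2, -5), c), Function('X')(-5, -3)), 1160), 2) = Pow(Add(Mul(Mul(Add(-2, -5), Rational(-5, 2)), Mul(2, -3)), 1160), 2) = Pow(Add(Mul(Mul(-7, Rational(-5, 2)), -6), 1160), 2) = Pow(Add(Mul(Rational(35, 2), -6), 1160), 2) = Pow(Add(-105, 1160), 2) = Pow(1055, 2) = 1113025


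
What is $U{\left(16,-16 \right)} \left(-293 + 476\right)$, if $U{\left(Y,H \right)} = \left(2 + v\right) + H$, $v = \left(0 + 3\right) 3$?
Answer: $-915$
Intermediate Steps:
$v = 9$ ($v = 3 \cdot 3 = 9$)
$U{\left(Y,H \right)} = 11 + H$ ($U{\left(Y,H \right)} = \left(2 + 9\right) + H = 11 + H$)
$U{\left(16,-16 \right)} \left(-293 + 476\right) = \left(11 - 16\right) \left(-293 + 476\right) = \left(-5\right) 183 = -915$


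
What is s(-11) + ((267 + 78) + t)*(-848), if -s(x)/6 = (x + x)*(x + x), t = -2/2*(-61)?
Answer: -347192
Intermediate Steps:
t = 61 (t = -2*½*(-61) = -1*(-61) = 61)
s(x) = -24*x² (s(x) = -6*(x + x)*(x + x) = -6*2*x*2*x = -24*x²)
s(-11) + ((267 + 78) + t)*(-848) = -24*(-11)² + ((267 + 78) + 61)*(-848) = -24*121 + (345 + 61)*(-848) = -2904 + 406*(-848) = -2904 - 344288 = -347192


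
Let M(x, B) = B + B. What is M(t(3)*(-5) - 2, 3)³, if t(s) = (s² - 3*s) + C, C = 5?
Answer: 216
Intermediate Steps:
t(s) = 5 + s² - 3*s (t(s) = (s² - 3*s) + 5 = 5 + s² - 3*s)
M(x, B) = 2*B
M(t(3)*(-5) - 2, 3)³ = (2*3)³ = 6³ = 216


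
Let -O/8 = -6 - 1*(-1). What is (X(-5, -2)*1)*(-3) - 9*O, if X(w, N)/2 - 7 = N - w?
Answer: -420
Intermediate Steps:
X(w, N) = 14 - 2*w + 2*N (X(w, N) = 14 + 2*(N - w) = 14 + (-2*w + 2*N) = 14 - 2*w + 2*N)
O = 40 (O = -8*(-6 - 1*(-1)) = -8*(-6 + 1) = -8*(-5) = 40)
(X(-5, -2)*1)*(-3) - 9*O = ((14 - 2*(-5) + 2*(-2))*1)*(-3) - 9*40 = ((14 + 10 - 4)*1)*(-3) - 360 = (20*1)*(-3) - 360 = 20*(-3) - 360 = -60 - 360 = -420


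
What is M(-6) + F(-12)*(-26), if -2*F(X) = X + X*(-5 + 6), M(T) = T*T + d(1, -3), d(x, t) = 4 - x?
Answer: -273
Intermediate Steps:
M(T) = 3 + T**2 (M(T) = T*T + (4 - 1*1) = T**2 + (4 - 1) = T**2 + 3 = 3 + T**2)
F(X) = -X (F(X) = -(X + X*(-5 + 6))/2 = -(X + X*1)/2 = -(X + X)/2 = -X)
M(-6) + F(-12)*(-26) = (3 + (-6)**2) - 1*(-12)*(-26) = (3 + 36) + 12*(-26) = 39 - 312 = -273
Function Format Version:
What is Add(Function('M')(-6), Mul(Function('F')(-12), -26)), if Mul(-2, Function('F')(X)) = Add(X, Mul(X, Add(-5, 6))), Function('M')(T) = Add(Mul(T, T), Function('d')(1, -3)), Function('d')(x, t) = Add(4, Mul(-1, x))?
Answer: -273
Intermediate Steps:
Function('M')(T) = Add(3, Pow(T, 2)) (Function('M')(T) = Add(Mul(T, T), Add(4, Mul(-1, 1))) = Add(Pow(T, 2), Add(4, -1)) = Add(Pow(T, 2), 3) = Add(3, Pow(T, 2)))
Function('F')(X) = Mul(-1, X) (Function('F')(X) = Mul(Rational(-1, 2), Add(X, Mul(X, Add(-5, 6)))) = Mul(Rational(-1, 2), Add(X, Mul(X, 1))) = Mul(Rational(-1, 2), Add(X, X)) = Mul(Rational(-1, 2), Mul(2, X)) = Mul(-1, X))
Add(Function('M')(-6), Mul(Function('F')(-12), -26)) = Add(Add(3, Pow(-6, 2)), Mul(Mul(-1, -12), -26)) = Add(Add(3, 36), Mul(12, -26)) = Add(39, -312) = -273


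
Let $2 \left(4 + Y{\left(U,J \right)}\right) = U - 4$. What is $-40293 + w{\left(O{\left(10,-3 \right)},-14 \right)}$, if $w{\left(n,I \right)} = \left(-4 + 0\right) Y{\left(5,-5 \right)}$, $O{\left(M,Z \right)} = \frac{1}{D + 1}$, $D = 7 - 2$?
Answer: $-40279$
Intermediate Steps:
$D = 5$
$Y{\left(U,J \right)} = -6 + \frac{U}{2}$ ($Y{\left(U,J \right)} = -4 + \frac{U - 4}{2} = -4 + \frac{-4 + U}{2} = -4 + \left(-2 + \frac{U}{2}\right) = -6 + \frac{U}{2}$)
$O{\left(M,Z \right)} = \frac{1}{6}$ ($O{\left(M,Z \right)} = \frac{1}{5 + 1} = \frac{1}{6}$)
$w{\left(n,I \right)} = 14$ ($w{\left(n,I \right)} = \left(-4 + 0\right) \left(-6 + \frac{1}{2} \cdot 5\right) = - 4 \left(-6 + \frac{5}{2}\right) = \left(-4\right) \left(- \frac{7}{2}\right) = 14$)
$-40293 + w{\left(O{\left(10,-3 \right)},-14 \right)} = -40293 + 14 = -40279$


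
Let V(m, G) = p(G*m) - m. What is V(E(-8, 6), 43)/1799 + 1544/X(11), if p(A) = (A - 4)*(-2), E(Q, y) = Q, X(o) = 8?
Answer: 347911/1799 ≈ 193.39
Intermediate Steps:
p(A) = 8 - 2*A (p(A) = (-4 + A)*(-2) = 8 - 2*A)
V(m, G) = 8 - m - 2*G*m (V(m, G) = (8 - 2*G*m) - m = 8 - m - 2*G*m)
V(E(-8, 6), 43)/1799 + 1544/X(11) = (8 - 1*(-8) - 2*43*(-8))/1799 + 1544/8 = (8 + 8 + 688)*(1/1799) + 1544*(⅛) = 704*(1/1799) + 193 = 704/1799 + 193 = 347911/1799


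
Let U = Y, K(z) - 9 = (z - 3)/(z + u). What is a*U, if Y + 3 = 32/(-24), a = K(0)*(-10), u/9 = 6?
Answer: 10465/27 ≈ 387.59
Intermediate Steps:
u = 54 (u = 9*6 = 54)
K(z) = 9 + (-3 + z)/(54 + z) (K(z) = 9 + (z - 3)/(z + 54) = 9 + (-3 + z)/(54 + z))
a = -805/9 (a = ((483 + 10*0)/(54 + 0))*(-10) = ((483 + 0)/54)*(-10) = ((1/54)*483)*(-10) = (161/18)*(-10) = -805/9 ≈ -89.444)
Y = -13/3 (Y = -3 + 32/(-24) = -3 + 32*(-1/24) = -3 - 4/3 = -13/3 ≈ -4.3333)
U = -13/3 ≈ -4.3333
a*U = -805/9*(-13/3) = 10465/27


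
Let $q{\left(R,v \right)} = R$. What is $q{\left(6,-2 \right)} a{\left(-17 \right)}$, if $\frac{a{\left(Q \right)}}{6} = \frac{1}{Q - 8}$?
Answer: $- \frac{36}{25} \approx -1.44$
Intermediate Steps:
$a{\left(Q \right)} = \frac{6}{-8 + Q}$ ($a{\left(Q \right)} = \frac{6}{Q - 8} = \frac{6}{-8 + Q}$)
$q{\left(6,-2 \right)} a{\left(-17 \right)} = 6 \frac{6}{-8 - 17} = 6 \frac{6}{-25} = 6 \cdot 6 \left(- \frac{1}{25}\right) = 6 \left(- \frac{6}{25}\right) = - \frac{36}{25}$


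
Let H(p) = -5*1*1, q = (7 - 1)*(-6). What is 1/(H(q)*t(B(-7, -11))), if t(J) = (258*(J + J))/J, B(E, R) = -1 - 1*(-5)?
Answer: -1/2580 ≈ -0.00038760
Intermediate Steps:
B(E, R) = 4 (B(E, R) = -1 + 5 = 4)
t(J) = 516 (t(J) = (258*(2*J))/J = (516*J)/J = 516)
q = -36 (q = 6*(-6) = -36)
H(p) = -5 (H(p) = -5*1 = -5)
1/(H(q)*t(B(-7, -11))) = 1/(-5*516) = -⅕*1/516 = -1/2580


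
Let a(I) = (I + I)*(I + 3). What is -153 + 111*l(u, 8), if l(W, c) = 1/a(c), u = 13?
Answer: -26817/176 ≈ -152.37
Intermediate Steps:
a(I) = 2*I*(3 + I) (a(I) = (2*I)*(3 + I) = 2*I*(3 + I))
l(W, c) = 1/(2*c*(3 + c))
-153 + 111*l(u, 8) = -153 + 111*((½)/(8*(3 + 8))) = -153 + 111*((½)*(⅛)/11) = -153 + 111*((½)*(⅛)*(1/11)) = -153 + 111*(1/176) = -153 + 111/176 = -26817/176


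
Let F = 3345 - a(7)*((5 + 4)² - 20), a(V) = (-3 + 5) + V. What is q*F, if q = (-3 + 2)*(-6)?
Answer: 16776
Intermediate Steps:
q = 6 (q = -1*(-6) = 6)
a(V) = 2 + V
F = 2796 (F = 3345 - (2 + 7)*((5 + 4)² - 20) = 3345 - 9*(9² - 20) = 3345 - 9*(81 - 20) = 3345 - 9*61 = 3345 - 1*549 = 3345 - 549 = 2796)
q*F = 6*2796 = 16776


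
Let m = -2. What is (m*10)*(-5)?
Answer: 100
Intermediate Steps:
(m*10)*(-5) = -2*10*(-5) = -20*(-5) = 100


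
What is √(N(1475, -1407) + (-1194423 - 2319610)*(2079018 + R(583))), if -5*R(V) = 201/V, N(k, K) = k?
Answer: 2*I*√15519624078132643645/2915 ≈ 2.7029e+6*I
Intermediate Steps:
R(V) = -201/(5*V)
√(N(1475, -1407) + (-1194423 - 2319610)*(2079018 + R(583))) = √(1475 + (-1194423 - 2319610)*(2079018 - 201/5/583)) = √(1475 - 3514033*(2079018 - 201/5*1/583)) = √(1475 - 3514033*(2079018 - 201/2915)) = √(1475 - 3514033*6060337269/2915) = √(1475 - 21296225154395877/2915) = √(-21296225150096252/2915) = 2*I*√15519624078132643645/2915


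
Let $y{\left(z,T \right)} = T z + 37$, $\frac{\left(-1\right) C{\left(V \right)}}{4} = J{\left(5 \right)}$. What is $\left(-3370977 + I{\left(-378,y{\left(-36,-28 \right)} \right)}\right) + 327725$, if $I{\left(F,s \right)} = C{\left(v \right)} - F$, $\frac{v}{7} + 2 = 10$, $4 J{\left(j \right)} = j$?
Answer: $-3042879$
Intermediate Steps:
$J{\left(j \right)} = \frac{j}{4}$
$v = 56$ ($v = -14 + 7 \cdot 10 = -14 + 70 = 56$)
$C{\left(V \right)} = -5$ ($C{\left(V \right)} = - 4 \cdot \frac{1}{4} \cdot 5 = \left(-4\right) \frac{5}{4} = -5$)
$y{\left(z,T \right)} = 37 + T z$
$I{\left(F,s \right)} = -5 - F$
$\left(-3370977 + I{\left(-378,y{\left(-36,-28 \right)} \right)}\right) + 327725 = \left(-3370977 - -373\right) + 327725 = \left(-3370977 + \left(-5 + 378\right)\right) + 327725 = \left(-3370977 + 373\right) + 327725 = -3370604 + 327725 = -3042879$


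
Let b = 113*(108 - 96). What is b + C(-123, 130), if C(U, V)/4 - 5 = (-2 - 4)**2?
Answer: 1520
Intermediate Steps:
C(U, V) = 164 (C(U, V) = 20 + 4*(-2 - 4)**2 = 20 + 4*(-6)**2 = 20 + 4*36 = 20 + 144 = 164)
b = 1356 (b = 113*12 = 1356)
b + C(-123, 130) = 1356 + 164 = 1520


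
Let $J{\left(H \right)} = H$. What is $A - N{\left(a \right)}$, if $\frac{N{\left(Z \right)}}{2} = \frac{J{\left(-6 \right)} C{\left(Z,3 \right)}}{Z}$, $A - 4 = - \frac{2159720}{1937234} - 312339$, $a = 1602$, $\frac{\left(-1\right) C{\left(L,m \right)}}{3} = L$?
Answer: $- \frac{302568940767}{968617} \approx -3.1237 \cdot 10^{5}$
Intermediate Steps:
$C{\left(L,m \right)} = - 3 L$
$A = - \frac{302534070555}{968617}$ ($A = 4 - \left(312339 + \frac{2159720}{1937234}\right) = 4 - \frac{302537945023}{968617} = - \frac{302534070555}{968617} \approx -3.1234 \cdot 10^{5}$)
$N{\left(Z \right)} = 36$ ($N{\left(Z \right)} = 2 \frac{\left(-6\right) \left(- 3 Z\right)}{Z} = 2 \frac{18 Z}{Z} = 2 \cdot 18 = 36$)
$A - N{\left(a \right)} = - \frac{302534070555}{968617} - 36 = - \frac{302568940767}{968617}$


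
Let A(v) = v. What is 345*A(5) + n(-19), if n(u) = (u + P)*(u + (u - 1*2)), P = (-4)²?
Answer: 1845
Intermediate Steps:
P = 16
n(u) = (-2 + 2*u)*(16 + u) (n(u) = (u + 16)*(u + (u - 1*2)) = (16 + u)*(u + (u - 2)) = (16 + u)*(u + (-2 + u)) = (16 + u)*(-2 + 2*u) = (-2 + 2*u)*(16 + u))
345*A(5) + n(-19) = 345*5 + (-32 + 2*(-19)² + 30*(-19)) = 1725 + (-32 + 2*361 - 570) = 1725 + (-32 + 722 - 570) = 1725 + 120 = 1845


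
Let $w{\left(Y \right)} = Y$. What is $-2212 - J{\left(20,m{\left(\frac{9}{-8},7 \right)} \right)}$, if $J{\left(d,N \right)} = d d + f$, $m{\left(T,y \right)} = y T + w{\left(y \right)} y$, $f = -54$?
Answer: $-2558$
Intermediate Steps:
$m{\left(T,y \right)} = y^{2} + T y$ ($m{\left(T,y \right)} = y T + y y = T y + y^{2} = y^{2} + T y$)
$J{\left(d,N \right)} = -54 + d^{2}$ ($J{\left(d,N \right)} = d d - 54 = d^{2} - 54 = -54 + d^{2}$)
$-2212 - J{\left(20,m{\left(\frac{9}{-8},7 \right)} \right)} = -2212 - \left(-54 + 20^{2}\right) = -2212 - \left(-54 + 400\right) = -2212 - 346 = -2558$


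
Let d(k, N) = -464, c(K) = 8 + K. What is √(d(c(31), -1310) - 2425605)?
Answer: I*√2426069 ≈ 1557.6*I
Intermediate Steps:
√(d(c(31), -1310) - 2425605) = √(-464 - 2425605) = √(-2426069) = I*√2426069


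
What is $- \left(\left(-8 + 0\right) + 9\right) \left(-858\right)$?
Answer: $858$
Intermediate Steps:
$- \left(\left(-8 + 0\right) + 9\right) \left(-858\right) = - \left(-8 + 9\right) \left(-858\right) = - 1 \left(-858\right) = \left(-1\right) \left(-858\right) = 858$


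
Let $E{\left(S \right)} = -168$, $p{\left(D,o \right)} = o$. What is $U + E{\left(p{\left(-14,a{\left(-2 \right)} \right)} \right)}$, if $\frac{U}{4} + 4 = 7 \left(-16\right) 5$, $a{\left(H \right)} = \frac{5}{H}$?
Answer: $-2424$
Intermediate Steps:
$U = -2256$ ($U = -16 + 4 \cdot 7 \left(-16\right) 5 = -16 + 4 \left(\left(-112\right) 5\right) = -16 + 4 \left(-560\right) = -16 - 2240 = -2256$)
$U + E{\left(p{\left(-14,a{\left(-2 \right)} \right)} \right)} = -2256 - 168 = -2424$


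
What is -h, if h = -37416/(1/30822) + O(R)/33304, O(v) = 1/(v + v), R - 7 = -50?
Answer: 3303033832505089/2864144 ≈ 1.1532e+9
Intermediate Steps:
R = -43 (R = 7 - 50 = -43)
O(v) = 1/(2*v)
h = -3303033832505089/2864144 (h = -37416/(1/30822) + ((½)/(-43))/33304 = -37416/1/30822 + ((½)*(-1/43))*(1/33304) = -37416*30822 - 1/86*1/33304 = -1153235952 - 1/2864144 = -3303033832505089/2864144 ≈ -1.1532e+9)
-h = -1*(-3303033832505089/2864144) = 3303033832505089/2864144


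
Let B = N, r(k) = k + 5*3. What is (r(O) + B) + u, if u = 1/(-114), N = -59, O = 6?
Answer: -4333/114 ≈ -38.009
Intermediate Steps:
r(k) = 15 + k (r(k) = k + 15 = 15 + k)
B = -59
u = -1/114 ≈ -0.0087719
(r(O) + B) + u = ((15 + 6) - 59) - 1/114 = (21 - 59) - 1/114 = -38 - 1/114 = -4333/114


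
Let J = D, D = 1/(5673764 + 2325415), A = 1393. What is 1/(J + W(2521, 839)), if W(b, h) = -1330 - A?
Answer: -7999179/21781764416 ≈ -0.00036724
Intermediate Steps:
D = 1/7999179 ≈ 1.2501e-7
W(b, h) = -2723 (W(b, h) = -1330 - 1*1393 = -1330 - 1393 = -2723)
J = 1/7999179 ≈ 1.2501e-7
1/(J + W(2521, 839)) = 1/(1/7999179 - 2723) = 1/(-21781764416/7999179) = -7999179/21781764416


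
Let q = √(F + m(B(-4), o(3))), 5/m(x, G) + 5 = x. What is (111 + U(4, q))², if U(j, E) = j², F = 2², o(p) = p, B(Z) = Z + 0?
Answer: 16129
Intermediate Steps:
B(Z) = Z
m(x, G) = 5/(-5 + x)
F = 4
q = √31/3 (q = √(4 + 5/(-5 - 4)) = √(4 + 5/(-9)) = √(4 + 5*(-⅑)) = √(4 - 5/9) = √(31/9) = √31/3 ≈ 1.8559)
(111 + U(4, q))² = (111 + 4²)² = (111 + 16)² = 127² = 16129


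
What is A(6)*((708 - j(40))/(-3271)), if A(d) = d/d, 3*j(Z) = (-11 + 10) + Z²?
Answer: -175/3271 ≈ -0.053500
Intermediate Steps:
j(Z) = -⅓ + Z²/3 (j(Z) = ((-11 + 10) + Z²)/3 = (-1 + Z²)/3 = -⅓ + Z²/3)
A(d) = 1
A(6)*((708 - j(40))/(-3271)) = 1*((708 - (-⅓ + (⅓)*40²))/(-3271)) = 1*((708 - (-⅓ + (⅓)*1600))*(-1/3271)) = 1*((708 - (-⅓ + 1600/3))*(-1/3271)) = 1*((708 - 1*533)*(-1/3271)) = 1*((708 - 533)*(-1/3271)) = 1*(175*(-1/3271)) = 1*(-175/3271) = -175/3271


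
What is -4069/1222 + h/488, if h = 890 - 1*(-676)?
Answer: -1385/11468 ≈ -0.12077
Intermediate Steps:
h = 1566 (h = 890 + 676 = 1566)
-4069/1222 + h/488 = -4069/1222 + 1566/488 = -4069*1/1222 + 1566*(1/488) = -313/94 + 783/244 = -1385/11468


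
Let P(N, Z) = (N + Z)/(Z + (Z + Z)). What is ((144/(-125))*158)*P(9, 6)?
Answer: -3792/25 ≈ -151.68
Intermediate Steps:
P(N, Z) = (N + Z)/(3*Z) (P(N, Z) = (N + Z)/(Z + 2*Z) = (N + Z)/((3*Z)) = (N + Z)*(1/(3*Z)) = (N + Z)/(3*Z))
((144/(-125))*158)*P(9, 6) = ((144/(-125))*158)*((1/3)*(9 + 6)/6) = ((144*(-1/125))*158)*((1/3)*(1/6)*15) = -144/125*158*(5/6) = -22752/125*5/6 = -3792/25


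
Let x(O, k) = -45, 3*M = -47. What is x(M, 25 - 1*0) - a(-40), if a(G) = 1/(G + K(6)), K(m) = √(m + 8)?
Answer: -35665/793 + √14/1586 ≈ -44.972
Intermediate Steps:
M = -47/3 (M = (⅓)*(-47) = -47/3 ≈ -15.667)
K(m) = √(8 + m)
a(G) = 1/(G + √14) (a(G) = 1/(G + √(8 + 6)) = 1/(G + √14))
x(M, 25 - 1*0) - a(-40) = -45 - 1/(-40 + √14)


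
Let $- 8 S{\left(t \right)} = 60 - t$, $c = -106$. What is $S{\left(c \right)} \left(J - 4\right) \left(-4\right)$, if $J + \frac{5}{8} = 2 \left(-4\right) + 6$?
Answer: $- \frac{4399}{8} \approx -549.88$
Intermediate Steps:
$J = - \frac{21}{8}$ ($J = - \frac{5}{8} + \left(2 \left(-4\right) + 6\right) = - \frac{5}{8} + \left(-8 + 6\right) = - \frac{5}{8} - 2 = - \frac{21}{8} \approx -2.625$)
$S{\left(t \right)} = - \frac{15}{2} + \frac{t}{8}$ ($S{\left(t \right)} = - \frac{60 - t}{8} = - \frac{15}{2} + \frac{t}{8}$)
$S{\left(c \right)} \left(J - 4\right) \left(-4\right) = \left(- \frac{15}{2} + \frac{1}{8} \left(-106\right)\right) \left(- \frac{21}{8} - 4\right) \left(-4\right) = \left(- \frac{15}{2} - \frac{53}{4}\right) \left(\left(- \frac{53}{8}\right) \left(-4\right)\right) = \left(- \frac{83}{4}\right) \frac{53}{2} = - \frac{4399}{8}$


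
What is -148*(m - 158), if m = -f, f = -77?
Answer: 11988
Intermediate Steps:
m = 77 (m = -1*(-77) = 77)
-148*(m - 158) = -148*(77 - 158) = -148*(-81) = 11988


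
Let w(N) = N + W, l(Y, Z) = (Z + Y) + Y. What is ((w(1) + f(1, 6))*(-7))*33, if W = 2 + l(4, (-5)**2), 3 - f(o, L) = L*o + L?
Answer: -6237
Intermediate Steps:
f(o, L) = 3 - L - L*o (f(o, L) = 3 - (L*o + L) = 3 - (L + L*o) = 3 + (-L - L*o) = 3 - L - L*o)
l(Y, Z) = Z + 2*Y (l(Y, Z) = (Y + Z) + Y = Z + 2*Y)
W = 35 (W = 2 + ((-5)**2 + 2*4) = 2 + (25 + 8) = 2 + 33 = 35)
w(N) = 35 + N (w(N) = N + 35 = 35 + N)
((w(1) + f(1, 6))*(-7))*33 = (((35 + 1) + (3 - 1*6 - 1*6*1))*(-7))*33 = ((36 + (3 - 6 - 6))*(-7))*33 = ((36 - 9)*(-7))*33 = (27*(-7))*33 = -189*33 = -6237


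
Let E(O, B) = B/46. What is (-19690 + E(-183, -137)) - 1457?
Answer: -972899/46 ≈ -21150.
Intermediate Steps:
E(O, B) = B/46 (E(O, B) = B*(1/46) = B/46)
(-19690 + E(-183, -137)) - 1457 = (-19690 + (1/46)*(-137)) - 1457 = (-19690 - 137/46) - 1457 = -905877/46 - 1457 = -972899/46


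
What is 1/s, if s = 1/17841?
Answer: 17841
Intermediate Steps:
s = 1/17841 ≈ 5.6051e-5
1/s = 1/(1/17841) = 17841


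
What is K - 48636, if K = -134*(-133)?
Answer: -30814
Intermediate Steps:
K = 17822
K - 48636 = 17822 - 48636 = -30814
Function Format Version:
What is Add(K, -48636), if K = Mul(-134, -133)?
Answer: -30814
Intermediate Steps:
K = 17822
Add(K, -48636) = Add(17822, -48636) = -30814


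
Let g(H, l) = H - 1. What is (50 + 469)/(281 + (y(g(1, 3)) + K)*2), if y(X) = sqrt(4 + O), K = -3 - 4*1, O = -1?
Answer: 46191/23759 - 346*sqrt(3)/23759 ≈ 1.9189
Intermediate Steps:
K = -7 (K = -3 - 4 = -7)
g(H, l) = -1 + H
y(X) = sqrt(3) (y(X) = sqrt(4 - 1) = sqrt(3))
(50 + 469)/(281 + (y(g(1, 3)) + K)*2) = (50 + 469)/(281 + (sqrt(3) - 7)*2) = 519/(281 + (-7 + sqrt(3))*2) = 519/(281 + (-14 + 2*sqrt(3))) = 519/(267 + 2*sqrt(3))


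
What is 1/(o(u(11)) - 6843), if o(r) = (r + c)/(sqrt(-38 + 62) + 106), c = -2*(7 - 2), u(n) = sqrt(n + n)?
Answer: 5606/(-38362388 - 2*sqrt(33) + 10*sqrt(6) + 53*sqrt(22)) ≈ -0.00014613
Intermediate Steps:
u(n) = sqrt(2)*sqrt(n) (u(n) = sqrt(2*n) = sqrt(2)*sqrt(n))
c = -10 (c = -2*5 = -10)
o(r) = (-10 + r)/(106 + 2*sqrt(6)) (o(r) = (r - 10)/(sqrt(-38 + 62) + 106) = (-10 + r)/(sqrt(24) + 106) = (-10 + r)/(2*sqrt(6) + 106) = (-10 + r)/(106 + 2*sqrt(6)))
1/(o(u(11)) - 6843) = 1/((-265/2803 + 5*sqrt(6)/2803 + 53*(sqrt(2)*sqrt(11))/5606 - sqrt(2)*sqrt(11)*sqrt(6)/5606) - 6843) = 1/((-265/2803 + 5*sqrt(6)/2803 + 53*sqrt(22)/5606 - sqrt(22)*sqrt(6)/5606) - 6843) = 1/((-265/2803 + 5*sqrt(6)/2803 + 53*sqrt(22)/5606 - sqrt(33)/2803) - 6843) = 1/((-265/2803 - sqrt(33)/2803 + 5*sqrt(6)/2803 + 53*sqrt(22)/5606) - 6843) = 1/(-19181194/2803 - sqrt(33)/2803 + 5*sqrt(6)/2803 + 53*sqrt(22)/5606)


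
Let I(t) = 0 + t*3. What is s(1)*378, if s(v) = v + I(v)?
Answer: 1512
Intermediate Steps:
I(t) = 3*t (I(t) = 0 + 3*t = 3*t)
s(v) = 4*v (s(v) = v + 3*v = 4*v)
s(1)*378 = (4*1)*378 = 4*378 = 1512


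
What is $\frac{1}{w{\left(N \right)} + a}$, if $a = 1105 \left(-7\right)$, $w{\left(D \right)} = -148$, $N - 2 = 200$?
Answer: $- \frac{1}{7883} \approx -0.00012686$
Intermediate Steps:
$N = 202$ ($N = 2 + 200 = 202$)
$a = -7735$
$\frac{1}{w{\left(N \right)} + a} = \frac{1}{-148 - 7735} = \frac{1}{-7883} = - \frac{1}{7883}$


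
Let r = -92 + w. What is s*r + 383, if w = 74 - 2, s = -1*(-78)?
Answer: -1177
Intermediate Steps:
s = 78
w = 72
r = -20 (r = -92 + 72 = -20)
s*r + 383 = 78*(-20) + 383 = -1560 + 383 = -1177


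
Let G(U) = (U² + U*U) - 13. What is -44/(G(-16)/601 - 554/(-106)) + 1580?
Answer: 75854597/48231 ≈ 1572.7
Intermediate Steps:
G(U) = -13 + 2*U² (G(U) = (U² + U²) - 13 = 2*U² - 13 = -13 + 2*U²)
-44/(G(-16)/601 - 554/(-106)) + 1580 = -44/((-13 + 2*(-16)²)/601 - 554/(-106)) + 1580 = -44/((-13 + 2*256)*(1/601) - 554*(-1/106)) + 1580 = -44/((-13 + 512)*(1/601) + 277/53) + 1580 = -44/(499*(1/601) + 277/53) + 1580 = -44/(499/601 + 277/53) + 1580 = -44/192924/31853 + 1580 = -44*31853/192924 + 1580 = -350383/48231 + 1580 = 75854597/48231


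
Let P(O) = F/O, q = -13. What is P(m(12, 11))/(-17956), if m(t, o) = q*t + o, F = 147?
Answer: 147/2603620 ≈ 5.6460e-5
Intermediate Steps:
m(t, o) = o - 13*t (m(t, o) = -13*t + o = o - 13*t)
P(O) = 147/O
P(m(12, 11))/(-17956) = (147/(11 - 13*12))/(-17956) = (147/(11 - 156))*(-1/17956) = (147/(-145))*(-1/17956) = (147*(-1/145))*(-1/17956) = -147/145*(-1/17956) = 147/2603620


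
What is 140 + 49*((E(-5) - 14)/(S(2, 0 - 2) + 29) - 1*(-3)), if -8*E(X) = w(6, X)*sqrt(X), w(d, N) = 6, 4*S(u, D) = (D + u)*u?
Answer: 7637/29 - 147*I*sqrt(5)/116 ≈ 263.34 - 2.8336*I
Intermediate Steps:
S(u, D) = u*(D + u)/4 (S(u, D) = ((D + u)*u)/4 = (u*(D + u))/4 = u*(D + u)/4)
E(X) = -3*sqrt(X)/4
140 + 49*((E(-5) - 14)/(S(2, 0 - 2) + 29) - 1*(-3)) = 140 + 49*((-3*I*sqrt(5)/4 - 14)/((1/4)*2*((0 - 2) + 2) + 29) - 1*(-3)) = 140 + 49*((-3*I*sqrt(5)/4 - 14)/((1/4)*2*(-2 + 2) + 29) + 3) = 140 + 49*((-3*I*sqrt(5)/4 - 14)/((1/4)*2*0 + 29) + 3) = 140 + 49*((-14 - 3*I*sqrt(5)/4)/(0 + 29) + 3) = 140 + 49*((-14 - 3*I*sqrt(5)/4)/29 + 3) = 140 + 49*((-14 - 3*I*sqrt(5)/4)*(1/29) + 3) = 140 + 49*((-14/29 - 3*I*sqrt(5)/116) + 3) = 140 + 49*(73/29 - 3*I*sqrt(5)/116) = 140 + (3577/29 - 147*I*sqrt(5)/116) = 7637/29 - 147*I*sqrt(5)/116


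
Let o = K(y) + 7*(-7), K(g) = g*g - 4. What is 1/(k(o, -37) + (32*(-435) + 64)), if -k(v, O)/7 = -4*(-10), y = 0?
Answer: -1/14136 ≈ -7.0741e-5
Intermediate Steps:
K(g) = -4 + g² (K(g) = g² - 4 = -4 + g²)
o = -53 (o = (-4 + 0²) + 7*(-7) = (-4 + 0) - 49 = -4 - 49 = -53)
k(v, O) = -280 (k(v, O) = -(-28)*(-10) = -7*40 = -280)
1/(k(o, -37) + (32*(-435) + 64)) = 1/(-280 + (32*(-435) + 64)) = 1/(-280 + (-13920 + 64)) = 1/(-280 - 13856) = 1/(-14136) = -1/14136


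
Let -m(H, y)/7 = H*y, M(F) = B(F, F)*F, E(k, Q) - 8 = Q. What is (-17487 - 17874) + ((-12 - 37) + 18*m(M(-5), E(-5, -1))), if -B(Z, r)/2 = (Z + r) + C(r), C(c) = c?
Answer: 96890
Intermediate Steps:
B(Z, r) = -4*r - 2*Z (B(Z, r) = -2*((Z + r) + r) = -2*(Z + 2*r) = -4*r - 2*Z)
E(k, Q) = 8 + Q
M(F) = -6*F² (M(F) = (-4*F - 2*F)*F = (-6*F)*F = -6*F²)
m(H, y) = -7*H*y
(-17487 - 17874) + ((-12 - 37) + 18*m(M(-5), E(-5, -1))) = (-17487 - 17874) + ((-12 - 37) + 18*(-7*(-6*(-5)²)*(8 - 1))) = -35361 + (-49 + 18*(-7*(-6*25)*7)) = -35361 + (-49 + 18*(-7*(-150)*7)) = -35361 + (-49 + 18*7350) = -35361 + (-49 + 132300) = -35361 + 132251 = 96890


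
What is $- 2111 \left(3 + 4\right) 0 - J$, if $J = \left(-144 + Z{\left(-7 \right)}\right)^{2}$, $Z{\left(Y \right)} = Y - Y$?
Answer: $-20736$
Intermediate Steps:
$Z{\left(Y \right)} = 0$
$J = 20736$ ($J = \left(-144 + 0\right)^{2} = \left(-144\right)^{2} = 20736$)
$- 2111 \left(3 + 4\right) 0 - J = - 2111 \left(3 + 4\right) 0 - 20736 = - 2111 \cdot 7 \cdot 0 - 20736 = \left(-2111\right) 0 - 20736 = 0 - 20736 = -20736$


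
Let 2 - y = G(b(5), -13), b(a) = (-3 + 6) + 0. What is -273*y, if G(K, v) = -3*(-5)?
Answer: 3549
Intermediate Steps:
b(a) = 3 (b(a) = 3 + 0 = 3)
G(K, v) = 15
y = -13 (y = 2 - 1*15 = 2 - 15 = -13)
-273*y = -273*(-13) = 3549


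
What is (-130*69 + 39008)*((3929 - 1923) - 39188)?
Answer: -1116872916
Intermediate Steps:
(-130*69 + 39008)*((3929 - 1923) - 39188) = (-8970 + 39008)*(2006 - 39188) = 30038*(-37182) = -1116872916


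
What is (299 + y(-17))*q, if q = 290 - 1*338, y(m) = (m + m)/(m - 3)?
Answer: -72168/5 ≈ -14434.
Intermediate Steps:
y(m) = 2*m/(-3 + m) (y(m) = (2*m)/(-3 + m) = 2*m/(-3 + m))
q = -48 (q = 290 - 338 = -48)
(299 + y(-17))*q = (299 + 2*(-17)/(-3 - 17))*(-48) = (299 + 2*(-17)/(-20))*(-48) = (299 + 2*(-17)*(-1/20))*(-48) = (299 + 17/10)*(-48) = (3007/10)*(-48) = -72168/5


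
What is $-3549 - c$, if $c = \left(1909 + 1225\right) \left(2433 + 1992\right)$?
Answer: $-13871499$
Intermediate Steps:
$c = 13867950$ ($c = 3134 \cdot 4425 = 13867950$)
$-3549 - c = -3549 - 13867950 = -13871499$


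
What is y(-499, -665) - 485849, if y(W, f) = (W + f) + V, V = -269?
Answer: -487282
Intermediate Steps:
y(W, f) = -269 + W + f (y(W, f) = (W + f) - 269 = -269 + W + f)
y(-499, -665) - 485849 = (-269 - 499 - 665) - 485849 = -1433 - 485849 = -487282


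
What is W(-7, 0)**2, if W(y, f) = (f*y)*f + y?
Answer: 49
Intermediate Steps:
W(y, f) = y + y*f**2 (W(y, f) = y*f**2 + y = y + y*f**2)
W(-7, 0)**2 = (-7*(1 + 0**2))**2 = (-7*(1 + 0))**2 = (-7*1)**2 = (-7)**2 = 49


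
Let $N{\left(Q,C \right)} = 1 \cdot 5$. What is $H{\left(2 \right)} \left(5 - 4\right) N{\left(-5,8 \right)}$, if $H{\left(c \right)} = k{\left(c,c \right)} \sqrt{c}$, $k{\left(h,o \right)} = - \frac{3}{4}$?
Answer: $- \frac{15 \sqrt{2}}{4} \approx -5.3033$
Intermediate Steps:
$k{\left(h,o \right)} = - \frac{3}{4}$ ($k{\left(h,o \right)} = \left(-3\right) \frac{1}{4} = - \frac{3}{4}$)
$H{\left(c \right)} = - \frac{3 \sqrt{c}}{4}$
$N{\left(Q,C \right)} = 5$
$H{\left(2 \right)} \left(5 - 4\right) N{\left(-5,8 \right)} = - \frac{3 \sqrt{2}}{4} \left(5 - 4\right) 5 = - \frac{3 \sqrt{2}}{4} \cdot 1 \cdot 5 = - \frac{3 \sqrt{2}}{4} \cdot 5 = - \frac{15 \sqrt{2}}{4}$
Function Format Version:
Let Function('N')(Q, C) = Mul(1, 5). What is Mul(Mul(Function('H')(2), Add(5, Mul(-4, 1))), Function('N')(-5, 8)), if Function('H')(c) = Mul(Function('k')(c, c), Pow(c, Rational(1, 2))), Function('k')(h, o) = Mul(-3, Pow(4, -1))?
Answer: Mul(Rational(-15, 4), Pow(2, Rational(1, 2))) ≈ -5.3033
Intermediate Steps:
Function('k')(h, o) = Rational(-3, 4) (Function('k')(h, o) = Mul(-3, Rational(1, 4)) = Rational(-3, 4))
Function('H')(c) = Mul(Rational(-3, 4), Pow(c, Rational(1, 2)))
Function('N')(Q, C) = 5
Mul(Mul(Function('H')(2), Add(5, Mul(-4, 1))), Function('N')(-5, 8)) = Mul(Mul(Mul(Rational(-3, 4), Pow(2, Rational(1, 2))), Add(5, Mul(-4, 1))), 5) = Mul(Mul(Mul(Rational(-3, 4), Pow(2, Rational(1, 2))), Add(5, -4)), 5) = Mul(Mul(Mul(Rational(-3, 4), Pow(2, Rational(1, 2))), 1), 5) = Mul(Mul(Rational(-3, 4), Pow(2, Rational(1, 2))), 5) = Mul(Rational(-15, 4), Pow(2, Rational(1, 2)))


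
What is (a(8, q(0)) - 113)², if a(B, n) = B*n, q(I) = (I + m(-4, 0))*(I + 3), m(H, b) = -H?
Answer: 289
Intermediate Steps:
q(I) = (3 + I)*(4 + I) (q(I) = (I - 1*(-4))*(I + 3) = (I + 4)*(3 + I) = (4 + I)*(3 + I) = (3 + I)*(4 + I))
(a(8, q(0)) - 113)² = (8*(12 + 0² + 7*0) - 113)² = (8*(12 + 0 + 0) - 113)² = (8*12 - 113)² = (96 - 113)² = (-17)² = 289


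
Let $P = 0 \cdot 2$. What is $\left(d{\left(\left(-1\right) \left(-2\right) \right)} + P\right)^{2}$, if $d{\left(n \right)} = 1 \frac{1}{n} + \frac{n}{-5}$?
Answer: $\frac{1}{100} \approx 0.01$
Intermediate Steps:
$P = 0$
$d{\left(n \right)} = \frac{1}{n} - \frac{n}{5}$ ($d{\left(n \right)} = \frac{1}{n} + n \left(- \frac{1}{5}\right) = \frac{1}{n} - \frac{n}{5}$)
$\left(d{\left(\left(-1\right) \left(-2\right) \right)} + P\right)^{2} = \left(\left(\frac{1}{\left(-1\right) \left(-2\right)} - \frac{\left(-1\right) \left(-2\right)}{5}\right) + 0\right)^{2} = \left(\left(\frac{1}{2} - \frac{2}{5}\right) + 0\right)^{2} = \left(\frac{1}{10} + 0\right)^{2} = \left(\frac{1}{10}\right)^{2} = \frac{1}{100}$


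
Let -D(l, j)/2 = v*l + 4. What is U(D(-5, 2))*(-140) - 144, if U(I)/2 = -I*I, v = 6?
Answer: 756976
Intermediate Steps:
D(l, j) = -8 - 12*l (D(l, j) = -2*(6*l + 4) = -2*(4 + 6*l) = -8 - 12*l)
U(I) = -2*I² (U(I) = 2*(-I*I) = 2*(-I²) = -2*I²)
U(D(-5, 2))*(-140) - 144 = -2*(-8 - 12*(-5))²*(-140) - 144 = -2*(-8 + 60)²*(-140) - 144 = -2*52²*(-140) - 144 = -2*2704*(-140) - 144 = -5408*(-140) - 144 = 757120 - 144 = 756976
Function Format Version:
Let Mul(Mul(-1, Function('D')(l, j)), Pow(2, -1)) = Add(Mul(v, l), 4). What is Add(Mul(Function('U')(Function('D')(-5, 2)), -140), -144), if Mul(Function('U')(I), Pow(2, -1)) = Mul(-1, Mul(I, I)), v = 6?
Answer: 756976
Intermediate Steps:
Function('D')(l, j) = Add(-8, Mul(-12, l)) (Function('D')(l, j) = Mul(-2, Add(Mul(6, l), 4)) = Mul(-2, Add(4, Mul(6, l))) = Add(-8, Mul(-12, l)))
Function('U')(I) = Mul(-2, Pow(I, 2)) (Function('U')(I) = Mul(2, Mul(-1, Mul(I, I))) = Mul(2, Mul(-1, Pow(I, 2))) = Mul(-2, Pow(I, 2)))
Add(Mul(Function('U')(Function('D')(-5, 2)), -140), -144) = Add(Mul(Mul(-2, Pow(Add(-8, Mul(-12, -5)), 2)), -140), -144) = Add(Mul(Mul(-2, Pow(Add(-8, 60), 2)), -140), -144) = Add(Mul(Mul(-2, Pow(52, 2)), -140), -144) = Add(Mul(Mul(-2, 2704), -140), -144) = Add(Mul(-5408, -140), -144) = Add(757120, -144) = 756976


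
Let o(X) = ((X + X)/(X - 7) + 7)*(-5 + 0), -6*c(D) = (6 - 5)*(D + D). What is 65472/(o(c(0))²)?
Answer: 65472/1225 ≈ 53.447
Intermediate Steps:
c(D) = -D/3 (c(D) = -(6 - 5)*(D + D)/6 = -2*D/6 = -D/3)
o(X) = -35 - 10*X/(-7 + X) (o(X) = ((2*X)/(-7 + X) + 7)*(-5) = (2*X/(-7 + X) + 7)*(-5) = (7 + 2*X/(-7 + X))*(-5) = -35 - 10*X/(-7 + X))
65472/(o(c(0))²) = 65472/((5*(49 - (-3)*0)/(-7 - ⅓*0))²) = 65472/((5*(49 - 9*0)/(-7 + 0))²) = 65472/((5*(49 + 0)/(-7))²) = 65472/((5*(-⅐)*49)²) = 65472/((-35)²) = 65472/1225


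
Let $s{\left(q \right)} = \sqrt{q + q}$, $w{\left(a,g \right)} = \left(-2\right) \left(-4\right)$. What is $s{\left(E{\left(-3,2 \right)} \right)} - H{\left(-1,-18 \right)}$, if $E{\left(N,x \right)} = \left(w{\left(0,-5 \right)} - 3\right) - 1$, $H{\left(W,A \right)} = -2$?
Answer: $2 + 2 \sqrt{2} \approx 4.8284$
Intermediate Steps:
$w{\left(a,g \right)} = 8$
$E{\left(N,x \right)} = 4$ ($E{\left(N,x \right)} = \left(8 - 3\right) - 1 = 5 - 1 = 4$)
$s{\left(q \right)} = \sqrt{2} \sqrt{q}$ ($s{\left(q \right)} = \sqrt{2 q} = \sqrt{2} \sqrt{q}$)
$s{\left(E{\left(-3,2 \right)} \right)} - H{\left(-1,-18 \right)} = \sqrt{2} \sqrt{4} - -2 = \sqrt{2} \cdot 2 + 2 = 2 \sqrt{2} + 2 = 2 + 2 \sqrt{2}$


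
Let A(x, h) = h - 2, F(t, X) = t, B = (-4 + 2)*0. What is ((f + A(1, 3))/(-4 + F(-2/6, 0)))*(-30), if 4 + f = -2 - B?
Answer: -450/13 ≈ -34.615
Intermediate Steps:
B = 0 (B = -2*0 = 0)
f = -6 (f = -4 + (-2 - 1*0) = -4 + (-2 + 0) = -4 - 2 = -6)
A(x, h) = -2 + h
((f + A(1, 3))/(-4 + F(-2/6, 0)))*(-30) = ((-6 + (-2 + 3))/(-4 - 2/6))*(-30) = ((-6 + 1)/(-4 - 2*⅙))*(-30) = -5/(-4 - ⅓)*(-30) = -5/(-13/3)*(-30) = -5*(-3/13)*(-30) = (15/13)*(-30) = -450/13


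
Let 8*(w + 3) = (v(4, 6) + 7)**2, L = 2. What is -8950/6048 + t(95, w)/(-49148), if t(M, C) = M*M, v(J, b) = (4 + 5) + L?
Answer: -61807225/37155888 ≈ -1.6635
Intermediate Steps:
v(J, b) = 11 (v(J, b) = (4 + 5) + 2 = 9 + 2 = 11)
w = 75/2 (w = -3 + (11 + 7)**2/8 = -3 + (1/8)*18**2 = -3 + (1/8)*324 = -3 + 81/2 = 75/2 ≈ 37.500)
t(M, C) = M**2
-8950/6048 + t(95, w)/(-49148) = -8950/6048 + 95**2/(-49148) = -8950*1/6048 + 9025*(-1/49148) = -4475/3024 - 9025/49148 = -61807225/37155888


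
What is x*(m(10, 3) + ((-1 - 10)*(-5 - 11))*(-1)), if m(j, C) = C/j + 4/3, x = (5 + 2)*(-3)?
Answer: 36617/10 ≈ 3661.7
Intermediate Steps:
x = -21 (x = 7*(-3) = -21)
m(j, C) = 4/3 + C/j (m(j, C) = C/j + 4*(⅓) = C/j + 4/3 = 4/3 + C/j)
x*(m(10, 3) + ((-1 - 10)*(-5 - 11))*(-1)) = -21*((4/3 + 3/10) + ((-1 - 10)*(-5 - 11))*(-1)) = -21*((4/3 + 3*(⅒)) - 11*(-16)*(-1)) = -21*((4/3 + 3/10) + 176*(-1)) = -21*(49/30 - 176) = -21*(-5231/30) = 36617/10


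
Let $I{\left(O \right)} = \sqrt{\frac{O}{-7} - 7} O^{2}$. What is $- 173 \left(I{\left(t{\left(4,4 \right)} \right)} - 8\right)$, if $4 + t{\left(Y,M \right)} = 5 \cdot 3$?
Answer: $1384 - \frac{41866 i \sqrt{105}}{7} \approx 1384.0 - 61286.0 i$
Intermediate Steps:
$t{\left(Y,M \right)} = 11$ ($t{\left(Y,M \right)} = -4 + 5 \cdot 3 = -4 + 15 = 11$)
$I{\left(O \right)} = O^{2} \sqrt{-7 - \frac{O}{7}}$ ($I{\left(O \right)} = \sqrt{O \left(- \frac{1}{7}\right) - 7} O^{2} = \sqrt{- \frac{O}{7} - 7} O^{2} = \sqrt{-7 - \frac{O}{7}} O^{2} = O^{2} \sqrt{-7 - \frac{O}{7}}$)
$- 173 \left(I{\left(t{\left(4,4 \right)} \right)} - 8\right) = - 173 \left(\frac{11^{2} \sqrt{-343 - 77}}{7} - 8\right) = - 173 \left(\frac{1}{7} \cdot 121 \sqrt{-343 - 77} - 8\right) = - 173 \left(\frac{1}{7} \cdot 121 \sqrt{-420} - 8\right) = - 173 \left(\frac{1}{7} \cdot 121 \cdot 2 i \sqrt{105} - 8\right) = - 173 \left(\frac{242 i \sqrt{105}}{7} - 8\right) = - 173 \left(-8 + \frac{242 i \sqrt{105}}{7}\right) = 1384 - \frac{41866 i \sqrt{105}}{7}$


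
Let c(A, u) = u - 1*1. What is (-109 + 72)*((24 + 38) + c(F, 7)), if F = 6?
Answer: -2516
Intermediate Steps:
c(A, u) = -1 + u (c(A, u) = u - 1 = -1 + u)
(-109 + 72)*((24 + 38) + c(F, 7)) = (-109 + 72)*((24 + 38) + (-1 + 7)) = -37*(62 + 6) = -37*68 = -2516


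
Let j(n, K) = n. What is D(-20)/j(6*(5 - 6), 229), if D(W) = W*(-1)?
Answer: -10/3 ≈ -3.3333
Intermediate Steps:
D(W) = -W
D(-20)/j(6*(5 - 6), 229) = (-1*(-20))/((6*(5 - 6))) = 20/((6*(-1))) = 20/(-6) = 20*(-⅙) = -10/3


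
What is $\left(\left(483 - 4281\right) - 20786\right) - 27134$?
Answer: $-51718$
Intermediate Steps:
$\left(\left(483 - 4281\right) - 20786\right) - 27134 = \left(-3798 - 20786\right) - 27134 = -24584 - 27134 = -51718$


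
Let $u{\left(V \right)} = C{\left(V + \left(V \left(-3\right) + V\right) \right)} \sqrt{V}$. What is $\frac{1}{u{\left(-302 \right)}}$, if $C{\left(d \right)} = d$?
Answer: $- \frac{i \sqrt{302}}{91204} \approx - 0.00019054 i$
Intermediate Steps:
$u{\left(V \right)} = - V^{\frac{3}{2}}$ ($u{\left(V \right)} = \left(V + \left(V \left(-3\right) + V\right)\right) \sqrt{V} = \left(V + \left(- 3 V + V\right)\right) \sqrt{V} = \left(V - 2 V\right) \sqrt{V} = - V \sqrt{V} = - V^{\frac{3}{2}}$)
$\frac{1}{u{\left(-302 \right)}} = \frac{1}{\left(-1\right) \left(-302\right)^{\frac{3}{2}}} = \frac{1}{\left(-1\right) \left(- 302 i \sqrt{302}\right)} = \frac{1}{302 i \sqrt{302}} = - \frac{i \sqrt{302}}{91204}$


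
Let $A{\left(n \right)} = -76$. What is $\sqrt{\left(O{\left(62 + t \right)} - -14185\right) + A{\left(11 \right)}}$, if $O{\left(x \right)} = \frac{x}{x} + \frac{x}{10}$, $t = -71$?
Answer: $\frac{\sqrt{1410910}}{10} \approx 118.78$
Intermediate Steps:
$O{\left(x \right)} = 1 + \frac{x}{10}$ ($O{\left(x \right)} = 1 + x \frac{1}{10} = 1 + \frac{x}{10}$)
$\sqrt{\left(O{\left(62 + t \right)} - -14185\right) + A{\left(11 \right)}} = \sqrt{\left(\left(1 + \frac{62 - 71}{10}\right) - -14185\right) - 76} = \sqrt{\left(\left(1 + \frac{1}{10} \left(-9\right)\right) + 14185\right) - 76} = \sqrt{\left(\left(1 - \frac{9}{10}\right) + 14185\right) - 76} = \sqrt{\left(\frac{1}{10} + 14185\right) - 76} = \sqrt{\frac{141851}{10} - 76} = \sqrt{\frac{141091}{10}} = \frac{\sqrt{1410910}}{10}$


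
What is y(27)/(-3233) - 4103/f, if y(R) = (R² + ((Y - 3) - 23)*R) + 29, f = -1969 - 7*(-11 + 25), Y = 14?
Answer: 233357/126087 ≈ 1.8508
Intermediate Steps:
f = -2067 (f = -1969 - 7*14 = -1969 - 1*98 = -1969 - 98 = -2067)
y(R) = 29 + R² - 12*R (y(R) = (R² + ((14 - 3) - 23)*R) + 29 = (R² + (11 - 23)*R) + 29 = (R² - 12*R) + 29 = 29 + R² - 12*R)
y(27)/(-3233) - 4103/f = (29 + 27² - 12*27)/(-3233) - 4103/(-2067) = (29 + 729 - 324)*(-1/3233) - 4103*(-1/2067) = 434*(-1/3233) + 4103/2067 = -434/3233 + 4103/2067 = 233357/126087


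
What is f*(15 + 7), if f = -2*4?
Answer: -176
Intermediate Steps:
f = -8
f*(15 + 7) = -8*(15 + 7) = -8*22 = -176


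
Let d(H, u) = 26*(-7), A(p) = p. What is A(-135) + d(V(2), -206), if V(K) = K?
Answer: -317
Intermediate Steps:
d(H, u) = -182
A(-135) + d(V(2), -206) = -135 - 182 = -317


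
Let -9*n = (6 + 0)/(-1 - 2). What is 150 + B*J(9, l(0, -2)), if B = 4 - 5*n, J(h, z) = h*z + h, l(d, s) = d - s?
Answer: 228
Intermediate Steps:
J(h, z) = h + h*z
n = 2/9 (n = -(6 + 0)/(9*(-1 - 2)) = -2/(3*(-3)) = -2*(-1)/(3*3) = -⅑*(-2) = 2/9 ≈ 0.22222)
B = 26/9 (B = 4 - 5*2/9 = 4 - 10/9 = 26/9 ≈ 2.8889)
150 + B*J(9, l(0, -2)) = 150 + 26*(9*(1 + (0 - 1*(-2))))/9 = 150 + 26*(9*(1 + (0 + 2)))/9 = 150 + 26*(9*(1 + 2))/9 = 150 + 26*(9*3)/9 = 150 + (26/9)*27 = 150 + 78 = 228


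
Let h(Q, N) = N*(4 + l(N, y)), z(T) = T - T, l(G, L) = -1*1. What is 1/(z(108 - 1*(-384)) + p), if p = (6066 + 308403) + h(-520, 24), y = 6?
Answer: 1/314541 ≈ 3.1792e-6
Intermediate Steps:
l(G, L) = -1
z(T) = 0
h(Q, N) = 3*N (h(Q, N) = N*(4 - 1) = N*3 = 3*N)
p = 314541 (p = (6066 + 308403) + 3*24 = 314469 + 72 = 314541)
1/(z(108 - 1*(-384)) + p) = 1/(0 + 314541) = 1/314541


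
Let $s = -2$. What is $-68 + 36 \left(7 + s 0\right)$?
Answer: $184$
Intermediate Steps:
$-68 + 36 \left(7 + s 0\right) = -68 + 36 \left(7 - 0\right) = -68 + 36 \left(7 + 0\right) = -68 + 36 \cdot 7 = -68 + 252 = 184$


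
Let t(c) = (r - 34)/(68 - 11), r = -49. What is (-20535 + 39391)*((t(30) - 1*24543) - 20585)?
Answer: -48504778424/57 ≈ -8.5096e+8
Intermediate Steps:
t(c) = -83/57 (t(c) = (-49 - 34)/(68 - 11) = -83/57)
(-20535 + 39391)*((t(30) - 1*24543) - 20585) = (-20535 + 39391)*((-83/57 - 1*24543) - 20585) = 18856*((-83/57 - 24543) - 20585) = 18856*(-1399034/57 - 20585) = 18856*(-2572379/57) = -48504778424/57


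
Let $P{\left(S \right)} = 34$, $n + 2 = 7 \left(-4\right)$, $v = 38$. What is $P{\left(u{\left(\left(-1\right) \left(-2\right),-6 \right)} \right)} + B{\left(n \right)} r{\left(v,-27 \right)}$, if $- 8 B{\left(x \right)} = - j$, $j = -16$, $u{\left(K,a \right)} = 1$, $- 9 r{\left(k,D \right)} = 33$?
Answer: $\frac{124}{3} \approx 41.333$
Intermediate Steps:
$r{\left(k,D \right)} = - \frac{11}{3}$ ($r{\left(k,D \right)} = \left(- \frac{1}{9}\right) 33 = - \frac{11}{3}$)
$n = -30$ ($n = -2 + 7 \left(-4\right) = -2 - 28 = -30$)
$B{\left(x \right)} = -2$ ($B{\left(x \right)} = - \frac{\left(-1\right) \left(-16\right)}{8} = \left(- \frac{1}{8}\right) 16 = -2$)
$P{\left(u{\left(\left(-1\right) \left(-2\right),-6 \right)} \right)} + B{\left(n \right)} r{\left(v,-27 \right)} = 34 - - \frac{22}{3} = 34 + \frac{22}{3} = \frac{124}{3}$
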